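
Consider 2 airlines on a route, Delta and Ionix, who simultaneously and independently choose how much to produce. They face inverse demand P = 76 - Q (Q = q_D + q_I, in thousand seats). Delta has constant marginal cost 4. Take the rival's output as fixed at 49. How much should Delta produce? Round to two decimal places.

With the rival's output fixed at 49, Delta's profit is π_D = (76 - 49 - q_D)q_D - (4q_D) = (27 - q_D)q_D - (4q_D).
∂π_D/∂q_D = 23 - 2q_D = 0, so q_D = 23/2.

11.50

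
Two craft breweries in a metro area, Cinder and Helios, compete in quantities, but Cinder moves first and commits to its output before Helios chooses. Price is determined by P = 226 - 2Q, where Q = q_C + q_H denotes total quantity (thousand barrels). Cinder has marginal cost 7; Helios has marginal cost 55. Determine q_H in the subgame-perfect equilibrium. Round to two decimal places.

The follower Helios best-responds to any q_C: π_H = (226 - 2Q)q_H - 55q_H.
Follower FOC: 171 - 2q_C - 4q_H = 0, so q_H(q_C) = (171 - 2q_C)/4.
The leader anticipates this reaction. Substituting into P = 226 - 2Q gives P = 281/2 - q_C, so π_C = (281/2 - q_C)q_C - 7q_C.
Leader FOC: 267/2 - 2q_C = 0, so q_C = 267/4.
Then q_H = (171 - 2·(267/4))/4 = 75/8.

9.38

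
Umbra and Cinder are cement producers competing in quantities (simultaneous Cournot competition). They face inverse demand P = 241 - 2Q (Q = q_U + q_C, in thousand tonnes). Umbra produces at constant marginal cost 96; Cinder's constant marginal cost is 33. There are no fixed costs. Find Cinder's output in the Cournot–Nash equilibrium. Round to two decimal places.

45.17

Umbra's profit: π_U = (241 - 2Q)q_U - (96q_U). Setting ∂π_U/∂q_U = 0: 145 - 4q_U - 2(q_C) = 0.
Cinder's profit: π_C = (241 - 2Q)q_C - (33q_C). Setting ∂π_C/∂q_C = 0: 208 - 4q_C - 2(q_U) = 0.
So q_U = (145 - 2q_C)/4 and q_C = (208 - 2q_U)/4.
Solving the pair: q_U = 41/3, q_C = 271/6.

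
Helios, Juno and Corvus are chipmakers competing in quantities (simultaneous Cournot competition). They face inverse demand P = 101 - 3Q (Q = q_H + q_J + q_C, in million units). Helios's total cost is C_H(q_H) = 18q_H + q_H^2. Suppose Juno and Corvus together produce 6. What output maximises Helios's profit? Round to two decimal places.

8.13

With rivals' combined output fixed at 6, Helios's profit is π_H = (101 - 3·6 - 3q_H)q_H - (18q_H + q_H²) = (83 - 3q_H)q_H - (18q_H + q_H²).
∂π_H/∂q_H = 65 - 8q_H = 0, so q_H = 65/8.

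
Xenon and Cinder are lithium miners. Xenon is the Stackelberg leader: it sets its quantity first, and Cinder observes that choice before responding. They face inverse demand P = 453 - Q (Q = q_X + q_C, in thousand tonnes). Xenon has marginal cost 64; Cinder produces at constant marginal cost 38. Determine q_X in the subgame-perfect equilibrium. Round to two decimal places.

181.50

Solve by backward induction. Given q_X, the follower Cinder maximises π_C = (453 - q_X - q_C)q_C - 38q_C.
Setting the follower's marginal profit to zero, 415 - q_X - 2q_C = 0, i.e. q_C = (415 - q_X)/2.
The leader anticipates this reaction. Substituting into P = 453 - Q gives P = 491/2 - (1/2)q_X, so π_X = (491/2 - (1/2)q_X)q_X - 64q_X.
The leader's first-order condition 363/2 - q_X = 0 yields q_X = 363/2.
Then q_C = (415 - 363/2)/2 = 467/4.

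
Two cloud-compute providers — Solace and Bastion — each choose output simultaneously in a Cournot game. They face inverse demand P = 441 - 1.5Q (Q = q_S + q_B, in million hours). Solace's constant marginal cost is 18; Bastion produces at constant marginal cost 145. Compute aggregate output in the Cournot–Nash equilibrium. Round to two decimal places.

Solace's profit: π_S = (441 - 1.5Q)q_S - (18q_S). Setting ∂π_S/∂q_S = 0: 423 - 3q_S - (3/2)(q_B) = 0.
Bastion's first-order condition: 296 - 3q_B - (3/2)(q_S) = 0.
So q_S = (423 - (3/2)q_B)/3 and q_B = (296 - (3/2)q_S)/3.
Substituting one into the other gives q_S = 1100/9 and q_B = 338/9.
Total output Q = 1100/9 + 338/9 = 1438/9.

159.78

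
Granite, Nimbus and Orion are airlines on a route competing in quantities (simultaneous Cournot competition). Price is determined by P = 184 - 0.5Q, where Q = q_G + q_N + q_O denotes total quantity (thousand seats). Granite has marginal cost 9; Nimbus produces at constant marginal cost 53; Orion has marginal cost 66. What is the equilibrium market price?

Granite's profit: π_G = (184 - 0.5Q)q_G - (9q_G). Setting ∂π_G/∂q_G = 0: 175 - q_G - (1/2)(q_N + q_O) = 0.
Nimbus's first-order condition: 131 - q_N - (1/2)(q_G + q_O) = 0.
Orion's profit: π_O = (184 - 0.5Q)q_O - (66q_O). Setting ∂π_O/∂q_O = 0: 118 - q_O - (1/2)(q_G + q_N) = 0.
Adding the 3 conditions: 424 − Q − Q = 0, i.e. Q = 212.
Back-substituting: q_G = (175 − 106)/(1/2) = 138, q_N = (131 − 106)/(1/2) = 50, q_O = (118 − 106)/(1/2) = 24.
Total output Q = 212, so price P = 184 - (1/2)·212 = 78.

78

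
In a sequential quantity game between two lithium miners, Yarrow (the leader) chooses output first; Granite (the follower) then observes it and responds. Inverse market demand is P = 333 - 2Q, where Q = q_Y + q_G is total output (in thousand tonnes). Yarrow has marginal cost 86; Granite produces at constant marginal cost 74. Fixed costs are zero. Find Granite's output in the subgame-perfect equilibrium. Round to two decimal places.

Solve by backward induction. Given q_Y, the follower Granite maximises π_G = (333 - 2q_Y - 2q_G)q_G - 74q_G.
Follower FOC: 259 - 2q_Y - 4q_G = 0, so q_G(q_Y) = (259 - 2q_Y)/4.
Yarrow substitutes q_G(q_Y) into its own profit: π_Y = q_Y(333 - 2q_Y - (259 - 2q_Y)/2) - 86q_Y = (407/2 - q_Y)q_Y - 86q_Y.
Maximising: ∂π_Y/∂q_Y = 235/2 - 2q_Y = 0, giving q_Y = 235/4.
Then q_G = (259 - 2·(235/4))/4 = 283/8.

35.38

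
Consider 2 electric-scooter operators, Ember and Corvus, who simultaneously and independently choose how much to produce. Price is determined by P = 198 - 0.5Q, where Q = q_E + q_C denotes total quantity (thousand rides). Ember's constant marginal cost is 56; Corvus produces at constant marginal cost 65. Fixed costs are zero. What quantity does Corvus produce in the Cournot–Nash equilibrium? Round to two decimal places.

Ember's profit: π_E = (198 - 0.5Q)q_E - (56q_E). Setting ∂π_E/∂q_E = 0: 142 - q_E - (1/2)(q_C) = 0.
Corvus's first-order condition: 133 - q_C - (1/2)(q_E) = 0.
Best responses: q_E = (142 - (1/2)q_C), q_C = (133 - (1/2)q_E).
Substituting one into the other gives q_E = 302/3 and q_C = 248/3.

82.67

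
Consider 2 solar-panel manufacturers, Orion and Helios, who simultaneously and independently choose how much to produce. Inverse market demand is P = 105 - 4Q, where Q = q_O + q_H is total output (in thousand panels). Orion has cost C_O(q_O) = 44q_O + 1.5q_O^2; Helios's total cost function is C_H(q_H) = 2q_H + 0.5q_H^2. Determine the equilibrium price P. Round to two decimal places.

55.55

Orion's profit: π_O = (105 - 4Q)q_O - (44q_O + (3/2)q_O²). Setting ∂π_O/∂q_O = 0: 61 - 11q_O - 4(q_H) = 0.
Helios's first-order condition: 103 - 9q_H - 4(q_O) = 0.
Best responses: q_O = (61 - 4q_H)/11, q_H = (103 - 4q_O)/9.
Substituting one into the other gives q_O = 137/83 and q_H = 889/83.
Total output Q = 1026/83, so price P = 105 - 4·(1026/83) = 55.5542.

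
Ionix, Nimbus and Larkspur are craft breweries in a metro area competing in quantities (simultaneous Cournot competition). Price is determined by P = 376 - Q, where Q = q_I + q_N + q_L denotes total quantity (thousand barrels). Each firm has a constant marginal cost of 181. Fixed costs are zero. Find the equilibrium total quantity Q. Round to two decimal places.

146.25

A representative firm's profit is π_i = q_i(376 - Q) - 181q_i.
Setting ∂π_i/∂q_i = 0 with rivals' quantities fixed: 195 - 2q_i - Σ_{j≠i} q_j = 0.
By symmetry each firm produces the same amount; substituting Σ_{j≠i} q_j = 2q_i yields q_i = 195/4.
Total output Q = 195/4 + 195/4 + 195/4 = 585/4.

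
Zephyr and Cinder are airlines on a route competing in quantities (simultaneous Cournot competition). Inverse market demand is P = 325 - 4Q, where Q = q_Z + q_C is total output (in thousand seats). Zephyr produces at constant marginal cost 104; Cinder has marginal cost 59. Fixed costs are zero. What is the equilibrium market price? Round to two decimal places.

Zephyr's profit: π_Z = (325 - 4Q)q_Z - (104q_Z). Setting ∂π_Z/∂q_Z = 0: 221 - 8q_Z - 4(q_C) = 0.
Cinder's profit: π_C = (325 - 4Q)q_C - (59q_C). Setting ∂π_C/∂q_C = 0: 266 - 8q_C - 4(q_Z) = 0.
Rearranging gives the reaction functions q_Z = (221 - 4q_C)/8 and q_C = (266 - 4q_Z)/8.
Substituting one into the other gives q_Z = 44/3 and q_C = 311/12.
Total output Q = 487/12, so price P = 325 - 4·(487/12) = 488/3.

162.67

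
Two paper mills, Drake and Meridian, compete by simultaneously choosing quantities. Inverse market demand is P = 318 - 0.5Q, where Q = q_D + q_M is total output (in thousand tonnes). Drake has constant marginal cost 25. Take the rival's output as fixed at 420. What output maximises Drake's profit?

83

With the rival's output fixed at 420, Drake's profit is π_D = (318 - (1/2)·420 - (1/2)q_D)q_D - (25q_D) = (108 - (1/2)q_D)q_D - (25q_D).
∂π_D/∂q_D = 83 - q_D = 0, so q_D = 83.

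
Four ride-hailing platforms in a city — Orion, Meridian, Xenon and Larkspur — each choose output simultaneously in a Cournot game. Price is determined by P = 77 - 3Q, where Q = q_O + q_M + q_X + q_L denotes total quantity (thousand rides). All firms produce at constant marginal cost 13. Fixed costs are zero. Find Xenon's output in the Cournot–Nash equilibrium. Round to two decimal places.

Each firm earns π_i = (77 - 3Q)q_i - 13q_i.
First-order condition (treating rivals' output as given): 64 - 6q_i - 3·Σ_{j≠i} q_j = 0.
With identical firms every q_j equals q_i, so Σ_{j≠i} q_j = 3q_i and 64 = 15q_i, giving q_i = 64/15.

4.27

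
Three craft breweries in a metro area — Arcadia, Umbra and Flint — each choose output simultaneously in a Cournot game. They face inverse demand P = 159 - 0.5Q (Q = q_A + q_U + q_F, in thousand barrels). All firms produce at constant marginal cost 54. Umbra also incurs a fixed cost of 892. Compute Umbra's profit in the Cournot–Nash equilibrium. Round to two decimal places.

Each firm earns π_i = (159 - 0.5Q)q_i - 54q_i.
Setting ∂π_i/∂q_i = 0 with rivals' quantities fixed: 105 - q_i - (1/2)·Σ_{j≠i} q_j = 0.
With identical firms every q_j equals q_i, so Σ_{j≠i} q_j = 2q_i and 105 = 2q_i, giving q_i = 105/2.
Price P = 159 - (1/2)·(315/2) = 321/4.
Umbra's profit: (321/4 - 54)·(105/2) - 892 = 486.1250.

486.13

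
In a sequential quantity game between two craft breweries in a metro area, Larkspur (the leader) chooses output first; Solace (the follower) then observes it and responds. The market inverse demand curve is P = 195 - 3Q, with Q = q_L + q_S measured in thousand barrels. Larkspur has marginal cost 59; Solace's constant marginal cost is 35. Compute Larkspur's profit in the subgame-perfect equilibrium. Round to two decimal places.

The follower Solace best-responds to any q_L: π_S = (195 - 3Q)q_S - 35q_S.
∂π_S/∂q_S = 160 - 3q_L - 6q_S = 0 gives the reaction function q_S = (160 - 3q_L)/6.
Larkspur substitutes q_S(q_L) into its own profit: π_L = q_L(195 - 3q_L - (160 - 3q_L)/2) - 59q_L = (115 - (3/2)q_L)q_L - 59q_L.
Leader FOC: 56 - 3q_L = 0, so q_L = 56/3.
Then q_S = (160 - 3·(56/3))/6 = 52/3.
Price P = 195 - 3·36 = 87.
Larkspur's profit: (87 - 59)·(56/3) = 1568/3.

522.67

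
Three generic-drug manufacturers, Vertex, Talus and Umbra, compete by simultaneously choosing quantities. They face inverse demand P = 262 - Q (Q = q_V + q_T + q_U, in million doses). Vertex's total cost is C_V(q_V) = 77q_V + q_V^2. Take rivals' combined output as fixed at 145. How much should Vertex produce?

10

With rivals' combined output fixed at 145, Vertex's profit is π_V = (262 - 145 - q_V)q_V - (77q_V + q_V²) = (117 - q_V)q_V - (77q_V + q_V²).
∂π_V/∂q_V = 40 - 4q_V = 0, so q_V = 10.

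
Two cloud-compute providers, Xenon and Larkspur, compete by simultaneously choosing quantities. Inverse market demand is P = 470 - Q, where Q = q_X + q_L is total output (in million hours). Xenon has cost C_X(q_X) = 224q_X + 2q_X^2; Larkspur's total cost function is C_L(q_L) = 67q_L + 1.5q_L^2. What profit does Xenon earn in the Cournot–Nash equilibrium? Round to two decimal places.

Xenon's profit: π_X = (470 - Q)q_X - (224q_X + 2q_X²). Setting ∂π_X/∂q_X = 0: 246 - 6q_X - (q_L) = 0.
Larkspur's first-order condition: 403 - 5q_L - (q_X) = 0.
Rearranging gives the reaction functions q_X = (246 - q_L)/6 and q_L = (403 - q_X)/5.
Substituting one into the other gives q_X = 827/29 and q_L = 74.8966.
Price P = 470 - 103.4138 = 366.5862.
Xenon's profit: 366.5862·(827/29) - 224·(827/29) - 2(827/29)² = 2439.6992.

2439.70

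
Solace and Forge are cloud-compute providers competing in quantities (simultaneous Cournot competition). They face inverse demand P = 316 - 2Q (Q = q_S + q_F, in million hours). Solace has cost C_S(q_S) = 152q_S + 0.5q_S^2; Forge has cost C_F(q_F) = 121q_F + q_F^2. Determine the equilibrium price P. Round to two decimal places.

Solace's profit: π_S = (316 - 2Q)q_S - (152q_S + (1/2)q_S²). Setting ∂π_S/∂q_S = 0: 164 - 5q_S - 2(q_F) = 0.
Forge's first-order condition: 195 - 6q_F - 2(q_S) = 0.
So q_S = (164 - 2q_F)/5 and q_F = (195 - 2q_S)/6.
Substituting one into the other gives q_S = 297/13 and q_F = 647/26.
Total output Q = 1241/26, so price P = 316 - 2·(1241/26) = 220.5385.

220.54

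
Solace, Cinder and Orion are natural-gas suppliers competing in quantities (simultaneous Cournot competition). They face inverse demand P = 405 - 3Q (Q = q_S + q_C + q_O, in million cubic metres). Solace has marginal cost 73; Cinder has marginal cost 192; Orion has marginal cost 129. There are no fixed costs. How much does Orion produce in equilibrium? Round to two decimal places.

23.58

Solace's profit: π_S = (405 - 3Q)q_S - (73q_S). Setting ∂π_S/∂q_S = 0: 332 - 6q_S - 3(q_C + q_O) = 0.
Cinder's first-order condition: 213 - 6q_C - 3(q_S + q_O) = 0.
Orion's profit: π_O = (405 - 3Q)q_O - (129q_O). Setting ∂π_O/∂q_O = 0: 276 - 6q_O - 3(q_S + q_C) = 0.
Summing all 3 equations gives 821 − 12Q = 0, hence Q = 821/12.
Back-substituting: q_S = (332 − 821/4)/3 = 169/4, q_C = (213 − 821/4)/3 = 31/12, q_O = (276 − 821/4)/3 = 283/12.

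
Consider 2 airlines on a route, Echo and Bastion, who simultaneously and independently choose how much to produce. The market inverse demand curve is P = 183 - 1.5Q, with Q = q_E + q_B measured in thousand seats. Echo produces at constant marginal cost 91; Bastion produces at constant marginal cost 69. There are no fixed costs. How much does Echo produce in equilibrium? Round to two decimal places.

Echo's profit: π_E = (183 - 1.5Q)q_E - (91q_E). Setting ∂π_E/∂q_E = 0: 92 - 3q_E - (3/2)(q_B) = 0.
Bastion's first-order condition: 114 - 3q_B - (3/2)(q_E) = 0.
Rearranging gives the reaction functions q_E = (92 - (3/2)q_B)/3 and q_B = (114 - (3/2)q_E)/3.
Solving the pair: q_E = 140/9, q_B = 272/9.

15.56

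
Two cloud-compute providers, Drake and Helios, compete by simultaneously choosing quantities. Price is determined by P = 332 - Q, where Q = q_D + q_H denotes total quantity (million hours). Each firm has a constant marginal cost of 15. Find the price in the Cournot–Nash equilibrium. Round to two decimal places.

120.67

Each firm earns π_i = (332 - Q)q_i - 15q_i.
Setting ∂π_i/∂q_i = 0 with rivals' quantities fixed: 317 - 2q_i - q_j = 0.
With identical firms every q_j equals q_i, so q_j = q_i and 317 = 3q_i, giving q_i = 317/3.
Total output Q = 634/3, so price P = 332 - 634/3 = 362/3.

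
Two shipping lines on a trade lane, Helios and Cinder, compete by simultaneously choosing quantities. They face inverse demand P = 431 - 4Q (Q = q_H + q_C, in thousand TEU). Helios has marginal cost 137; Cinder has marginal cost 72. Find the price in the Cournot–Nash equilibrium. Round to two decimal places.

Helios's profit: π_H = (431 - 4Q)q_H - (137q_H). Setting ∂π_H/∂q_H = 0: 294 - 8q_H - 4(q_C) = 0.
Cinder's first-order condition: 359 - 8q_C - 4(q_H) = 0.
Best responses: q_H = (294 - 4q_C)/8, q_C = (359 - 4q_H)/8.
Substituting one into the other gives q_H = 229/12 and q_C = 106/3.
Total output Q = 653/12, so price P = 431 - 4·(653/12) = 640/3.

213.33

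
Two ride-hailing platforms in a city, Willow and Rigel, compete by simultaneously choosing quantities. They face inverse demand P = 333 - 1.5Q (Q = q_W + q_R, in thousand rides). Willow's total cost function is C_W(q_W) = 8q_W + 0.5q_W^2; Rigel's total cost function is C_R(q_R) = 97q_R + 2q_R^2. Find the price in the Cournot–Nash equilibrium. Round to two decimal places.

194.50

Willow's profit: π_W = (333 - 1.5Q)q_W - (8q_W + (1/2)q_W²). Setting ∂π_W/∂q_W = 0: 325 - 4q_W - (3/2)(q_R) = 0.
Rigel's first-order condition: 236 - 7q_R - (3/2)(q_W) = 0.
So q_W = (325 - (3/2)q_R)/4 and q_R = (236 - (3/2)q_W)/7.
Substituting one into the other gives q_W = 74.6019 and q_R = 1826/103.
Total output Q = 92.3301, so price P = 333 - (3/2)·92.3301 = 194.5049.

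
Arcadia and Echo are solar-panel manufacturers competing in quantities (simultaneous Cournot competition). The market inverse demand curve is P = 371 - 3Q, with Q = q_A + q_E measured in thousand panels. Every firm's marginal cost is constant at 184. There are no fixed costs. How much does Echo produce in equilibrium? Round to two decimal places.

20.78

Each firm earns π_i = (371 - 3Q)q_i - 184q_i.
Setting ∂π_i/∂q_i = 0 with rivals' quantities fixed: 187 - 6q_i - 3q_j = 0.
With identical firms every q_j equals q_i, so q_j = q_i and 187 = 9q_i, giving q_i = 187/9.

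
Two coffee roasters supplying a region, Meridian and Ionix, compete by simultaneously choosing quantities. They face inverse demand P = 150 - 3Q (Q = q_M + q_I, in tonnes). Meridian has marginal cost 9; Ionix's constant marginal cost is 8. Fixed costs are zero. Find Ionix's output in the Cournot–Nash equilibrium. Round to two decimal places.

15.89

Meridian's profit: π_M = (150 - 3Q)q_M - (9q_M). Setting ∂π_M/∂q_M = 0: 141 - 6q_M - 3(q_I) = 0.
Ionix's profit: π_I = (150 - 3Q)q_I - (8q_I). Setting ∂π_I/∂q_I = 0: 142 - 6q_I - 3(q_M) = 0.
Best responses: q_M = (141 - 3q_I)/6, q_I = (142 - 3q_M)/6.
Solving the pair: q_M = 140/9, q_I = 143/9.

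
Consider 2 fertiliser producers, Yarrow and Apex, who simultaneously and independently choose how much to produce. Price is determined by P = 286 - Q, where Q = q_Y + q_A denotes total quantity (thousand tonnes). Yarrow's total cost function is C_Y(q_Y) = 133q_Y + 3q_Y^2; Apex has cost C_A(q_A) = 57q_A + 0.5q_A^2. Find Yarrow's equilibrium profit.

400

Yarrow's profit: π_Y = (286 - Q)q_Y - (133q_Y + 3q_Y²). Setting ∂π_Y/∂q_Y = 0: 153 - 8q_Y - (q_A) = 0.
Apex's profit: π_A = (286 - Q)q_A - (57q_A + (1/2)q_A²). Setting ∂π_A/∂q_A = 0: 229 - 3q_A - (q_Y) = 0.
Best responses: q_Y = (153 - q_A)/8, q_A = (229 - q_Y)/3.
Substituting one into the other gives q_Y = 10 and q_A = 73.
Price P = 286 - 83 = 203.
Yarrow's profit: 203·10 - 133·10 - 3·10² = 400.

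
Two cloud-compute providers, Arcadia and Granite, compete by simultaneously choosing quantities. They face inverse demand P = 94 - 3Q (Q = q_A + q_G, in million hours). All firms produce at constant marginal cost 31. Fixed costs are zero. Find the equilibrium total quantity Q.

A representative firm's profit is π_i = q_i(94 - 3Q) - 31q_i.
First-order condition (treating rivals' output as given): 63 - 6q_i - 3q_j = 0.
By symmetry each firm produces the same amount; substituting q_j = q_i yields q_i = 63/9 = 7.
Total output Q = 7 + 7 = 14.

14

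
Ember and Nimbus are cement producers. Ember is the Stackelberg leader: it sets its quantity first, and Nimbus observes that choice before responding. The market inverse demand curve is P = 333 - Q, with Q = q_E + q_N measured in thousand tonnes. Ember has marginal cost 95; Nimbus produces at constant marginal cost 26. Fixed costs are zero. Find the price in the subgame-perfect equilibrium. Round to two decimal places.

Solve by backward induction. Given q_E, the follower Nimbus maximises π_N = (333 - q_E - q_N)q_N - 26q_N.
Setting the follower's marginal profit to zero, 307 - q_E - 2q_N = 0, i.e. q_N = (307 - q_E)/2.
Ember substitutes q_N(q_E) into its own profit: π_E = q_E(333 - q_E - (307 - q_E)/2) - 95q_E = (359/2 - (1/2)q_E)q_E - 95q_E.
Leader FOC: 169/2 - q_E = 0, so q_E = 169/2.
Then q_N = (307 - 169/2)/2 = 445/4.
Total output Q = 783/4, so price P = 333 - 783/4 = 549/4.

137.25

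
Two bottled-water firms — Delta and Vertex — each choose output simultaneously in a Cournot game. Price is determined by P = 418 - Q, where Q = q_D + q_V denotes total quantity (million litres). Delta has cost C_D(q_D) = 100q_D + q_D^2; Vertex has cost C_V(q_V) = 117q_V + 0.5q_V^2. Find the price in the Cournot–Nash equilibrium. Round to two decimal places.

278.09

Delta's profit: π_D = (418 - Q)q_D - (100q_D + q_D²). Setting ∂π_D/∂q_D = 0: 318 - 4q_D - (q_V) = 0.
Vertex's first-order condition: 301 - 3q_V - (q_D) = 0.
Rearranging gives the reaction functions q_D = (318 - q_V)/4 and q_V = (301 - q_D)/3.
Substituting one into the other gives q_D = 653/11 and q_V = 886/11.
Total output Q = 1539/11, so price P = 418 - 1539/11 = 278.0909.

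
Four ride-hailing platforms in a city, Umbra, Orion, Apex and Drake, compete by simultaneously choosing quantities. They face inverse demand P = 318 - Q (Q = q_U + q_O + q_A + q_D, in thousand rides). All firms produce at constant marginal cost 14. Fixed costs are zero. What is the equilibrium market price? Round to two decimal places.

74.80

A representative firm's profit is π_i = q_i(318 - Q) - 14q_i.
First-order condition (treating rivals' output as given): 304 - 2q_i - Σ_{j≠i} q_j = 0.
With identical firms every q_j equals q_i, so Σ_{j≠i} q_j = 3q_i and 304 = 5q_i, giving q_i = 304/5.
Total output Q = 1216/5, so price P = 318 - 1216/5 = 374/5.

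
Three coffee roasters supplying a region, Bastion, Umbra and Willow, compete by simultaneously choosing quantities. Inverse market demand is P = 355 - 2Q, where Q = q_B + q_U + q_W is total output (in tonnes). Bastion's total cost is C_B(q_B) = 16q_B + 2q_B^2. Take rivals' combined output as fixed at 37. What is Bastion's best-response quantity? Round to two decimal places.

With rivals' combined output fixed at 37, Bastion's profit is π_B = (355 - 2·37 - 2q_B)q_B - (16q_B + 2q_B²) = (281 - 2q_B)q_B - (16q_B + 2q_B²).
∂π_B/∂q_B = 265 - 8q_B = 0, so q_B = 265/8.

33.13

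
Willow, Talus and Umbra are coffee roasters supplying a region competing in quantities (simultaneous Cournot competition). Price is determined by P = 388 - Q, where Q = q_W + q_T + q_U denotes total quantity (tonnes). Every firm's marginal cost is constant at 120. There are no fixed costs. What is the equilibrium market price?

187

Each firm earns π_i = (388 - Q)q_i - 120q_i.
First-order condition (treating rivals' output as given): 268 - 2q_i - Σ_{j≠i} q_j = 0.
By symmetry each firm produces the same amount; substituting Σ_{j≠i} q_j = 2q_i yields q_i = 268/4 = 67.
Total output Q = 201, so price P = 388 - 201 = 187.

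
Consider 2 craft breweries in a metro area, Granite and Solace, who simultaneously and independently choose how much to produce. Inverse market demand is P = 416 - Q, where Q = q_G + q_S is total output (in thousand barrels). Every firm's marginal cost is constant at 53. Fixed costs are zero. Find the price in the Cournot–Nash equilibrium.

Each firm earns π_i = (416 - Q)q_i - 53q_i.
Setting ∂π_i/∂q_i = 0 with rivals' quantities fixed: 363 - 2q_i - q_j = 0.
With identical firms every q_j equals q_i, so q_j = q_i and 363 = 3q_i, giving q_i = 121.
Total output Q = 242, so price P = 416 - 242 = 174.

174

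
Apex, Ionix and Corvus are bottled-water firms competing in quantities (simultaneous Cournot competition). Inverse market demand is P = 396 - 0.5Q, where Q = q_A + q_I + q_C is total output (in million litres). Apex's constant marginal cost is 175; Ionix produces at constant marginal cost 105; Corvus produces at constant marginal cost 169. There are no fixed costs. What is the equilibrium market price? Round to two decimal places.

211.25

Apex's profit: π_A = (396 - 0.5Q)q_A - (175q_A). Setting ∂π_A/∂q_A = 0: 221 - q_A - (1/2)(q_I + q_C) = 0.
Ionix's profit: π_I = (396 - 0.5Q)q_I - (105q_I). Setting ∂π_I/∂q_I = 0: 291 - q_I - (1/2)(q_A + q_C) = 0.
Corvus's profit: π_C = (396 - 0.5Q)q_C - (169q_C). Setting ∂π_C/∂q_C = 0: 227 - q_C - (1/2)(q_A + q_I) = 0.
Adding the 3 first-order conditions: 739 − 2Q = 0, so Q = 739/2.
Back-substituting: q_A = (221 − 739/4)/(1/2) = 145/2, q_I = (291 − 739/4)/(1/2) = 425/2, q_C = (227 − 739/4)/(1/2) = 169/2.
Total output Q = 739/2, so price P = 396 - (1/2)·(739/2) = 845/4.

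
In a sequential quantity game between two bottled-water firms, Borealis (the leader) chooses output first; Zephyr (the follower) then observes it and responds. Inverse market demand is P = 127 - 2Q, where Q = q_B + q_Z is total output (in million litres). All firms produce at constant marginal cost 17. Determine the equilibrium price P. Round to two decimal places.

Solve by backward induction. Given q_B, the follower Zephyr maximises π_Z = (127 - 2q_B - 2q_Z)q_Z - 17q_Z.
Follower FOC: 110 - 2q_B - 4q_Z = 0, so q_Z(q_B) = (110 - 2q_B)/4.
The leader anticipates this reaction. Substituting into P = 127 - 2Q gives P = 72 - q_B, so π_B = (72 - q_B)q_B - 17q_B.
The leader's first-order condition 55 - 2q_B = 0 yields q_B = 55/2.
Then q_Z = (110 - 2·(55/2))/4 = 55/4.
Total output Q = 165/4, so price P = 127 - 2·(165/4) = 89/2.

44.50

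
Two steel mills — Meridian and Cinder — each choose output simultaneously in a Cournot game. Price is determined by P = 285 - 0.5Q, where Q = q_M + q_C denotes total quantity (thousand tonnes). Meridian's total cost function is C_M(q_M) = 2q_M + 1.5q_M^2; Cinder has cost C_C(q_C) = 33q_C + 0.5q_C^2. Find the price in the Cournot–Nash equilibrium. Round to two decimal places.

200.71

Meridian's profit: π_M = (285 - 0.5Q)q_M - (2q_M + (3/2)q_M²). Setting ∂π_M/∂q_M = 0: 283 - 4q_M - (1/2)(q_C) = 0.
Cinder's profit: π_C = (285 - 0.5Q)q_C - (33q_C + (1/2)q_C²). Setting ∂π_C/∂q_C = 0: 252 - 2q_C - (1/2)(q_M) = 0.
So q_M = (283 - (1/2)q_C)/4 and q_C = (252 - (1/2)q_M)/2.
Solving the pair: q_M = 1760/31, q_C = 111.8065.
Total output Q = 168.5806, so price P = 285 - (1/2)·168.5806 = 200.7097.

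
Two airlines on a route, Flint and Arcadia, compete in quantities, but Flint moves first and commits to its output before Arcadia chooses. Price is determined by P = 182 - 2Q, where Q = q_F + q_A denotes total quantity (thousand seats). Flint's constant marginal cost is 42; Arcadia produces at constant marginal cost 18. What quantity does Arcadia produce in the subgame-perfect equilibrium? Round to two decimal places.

Solve by backward induction. Given q_F, the follower Arcadia maximises π_A = (182 - 2q_F - 2q_A)q_A - 18q_A.
Follower FOC: 164 - 2q_F - 4q_A = 0, so q_A(q_F) = (164 - 2q_F)/4.
Flint substitutes q_A(q_F) into its own profit: π_F = q_F(182 - 2q_F - (164 - 2q_F)/2) - 42q_F = (100 - q_F)q_F - 42q_F.
Maximising: ∂π_F/∂q_F = 58 - 2q_F = 0, giving q_F = 29.
Then q_A = (164 - 2·29)/4 = 53/2.

26.50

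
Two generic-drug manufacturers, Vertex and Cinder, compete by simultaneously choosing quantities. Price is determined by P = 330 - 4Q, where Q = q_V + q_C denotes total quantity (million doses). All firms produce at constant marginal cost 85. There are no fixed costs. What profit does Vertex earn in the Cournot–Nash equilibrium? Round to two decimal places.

1667.36

Each firm earns π_i = (330 - 4Q)q_i - 85q_i.
Setting ∂π_i/∂q_i = 0 with rivals' quantities fixed: 245 - 8q_i - 4q_j = 0.
By symmetry each firm produces the same amount; substituting q_j = q_i yields q_i = 245/12.
Price P = 330 - 4·(245/6) = 500/3.
Vertex's profit: (500/3 - 85)·(245/12) = 1667.3611.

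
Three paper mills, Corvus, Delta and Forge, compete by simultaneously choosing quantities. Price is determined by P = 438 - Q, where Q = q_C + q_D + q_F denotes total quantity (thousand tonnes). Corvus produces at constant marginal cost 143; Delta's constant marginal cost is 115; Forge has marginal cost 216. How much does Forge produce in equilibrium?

Corvus's profit: π_C = (438 - Q)q_C - (143q_C). Setting ∂π_C/∂q_C = 0: 295 - 2q_C - (q_D + q_F) = 0.
Delta's first-order condition: 323 - 2q_D - (q_C + q_F) = 0.
Forge's profit: π_F = (438 - Q)q_F - (216q_F). Setting ∂π_F/∂q_F = 0: 222 - 2q_F - (q_C + q_D) = 0.
Summing all 3 equations gives 840 − 4Q = 0, hence Q = 210.
Back-substituting: q_C = (295 − 210) = 85, q_D = (323 − 210) = 113, q_F = (222 − 210) = 12.

12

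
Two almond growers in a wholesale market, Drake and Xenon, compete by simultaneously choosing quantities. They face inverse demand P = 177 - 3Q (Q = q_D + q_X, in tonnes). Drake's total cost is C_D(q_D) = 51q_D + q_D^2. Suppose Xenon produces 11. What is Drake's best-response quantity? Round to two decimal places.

With the rival's output fixed at 11, Drake's profit is π_D = (177 - 3·11 - 3q_D)q_D - (51q_D + q_D²) = (144 - 3q_D)q_D - (51q_D + q_D²).
∂π_D/∂q_D = 93 - 8q_D = 0, so q_D = 93/8.

11.63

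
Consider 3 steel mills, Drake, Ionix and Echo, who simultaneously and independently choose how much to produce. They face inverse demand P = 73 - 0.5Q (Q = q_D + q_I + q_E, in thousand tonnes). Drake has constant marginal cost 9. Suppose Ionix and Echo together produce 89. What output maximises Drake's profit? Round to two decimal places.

With rivals' combined output fixed at 89, Drake's profit is π_D = (73 - (1/2)·89 - (1/2)q_D)q_D - (9q_D) = (57/2 - (1/2)q_D)q_D - (9q_D).
∂π_D/∂q_D = 39/2 - q_D = 0, so q_D = 39/2.

19.50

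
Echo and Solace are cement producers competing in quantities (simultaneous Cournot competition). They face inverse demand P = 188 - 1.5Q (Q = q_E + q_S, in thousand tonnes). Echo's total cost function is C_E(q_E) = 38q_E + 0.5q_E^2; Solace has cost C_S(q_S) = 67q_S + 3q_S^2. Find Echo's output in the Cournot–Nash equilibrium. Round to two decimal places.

34.62

Echo's profit: π_E = (188 - 1.5Q)q_E - (38q_E + (1/2)q_E²). Setting ∂π_E/∂q_E = 0: 150 - 4q_E - (3/2)(q_S) = 0.
Solace's first-order condition: 121 - 9q_S - (3/2)(q_E) = 0.
So q_E = (150 - (3/2)q_S)/4 and q_S = (121 - (3/2)q_E)/9.
Solving the pair: q_E = 1558/45, q_S = 1036/135.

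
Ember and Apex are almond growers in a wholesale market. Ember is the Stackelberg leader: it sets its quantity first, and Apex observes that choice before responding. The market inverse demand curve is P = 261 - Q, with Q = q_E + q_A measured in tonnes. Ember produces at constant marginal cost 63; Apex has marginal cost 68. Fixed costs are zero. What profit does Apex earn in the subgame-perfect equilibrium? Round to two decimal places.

2093.06

Solve by backward induction. Given q_E, the follower Apex maximises π_A = (261 - q_E - q_A)q_A - 68q_A.
∂π_A/∂q_A = 193 - q_E - 2q_A = 0 gives the reaction function q_A = (193 - q_E)/2.
The leader anticipates this reaction. Substituting into P = 261 - Q gives P = 329/2 - (1/2)q_E, so π_E = (329/2 - (1/2)q_E)q_E - 63q_E.
Leader FOC: 203/2 - q_E = 0, so q_E = 203/2.
Then q_A = (193 - 203/2)/2 = 183/4.
Price P = 261 - 589/4 = 455/4.
Apex's profit: (455/4 - 68)·(183/4) = 2093.0625.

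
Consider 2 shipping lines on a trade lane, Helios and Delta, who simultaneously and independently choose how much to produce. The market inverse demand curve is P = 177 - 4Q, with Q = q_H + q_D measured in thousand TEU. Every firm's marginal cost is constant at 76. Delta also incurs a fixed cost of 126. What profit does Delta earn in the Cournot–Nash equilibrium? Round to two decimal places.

157.36

A representative firm's profit is π_i = q_i(177 - 4Q) - 76q_i.
First-order condition (treating rivals' output as given): 101 - 8q_i - 4q_j = 0.
By symmetry each firm produces the same amount; substituting q_j = q_i yields q_i = 101/12.
Price P = 177 - 4·(101/6) = 329/3.
Delta's profit: (329/3 - 76)·(101/12) - 126 = 157.3611.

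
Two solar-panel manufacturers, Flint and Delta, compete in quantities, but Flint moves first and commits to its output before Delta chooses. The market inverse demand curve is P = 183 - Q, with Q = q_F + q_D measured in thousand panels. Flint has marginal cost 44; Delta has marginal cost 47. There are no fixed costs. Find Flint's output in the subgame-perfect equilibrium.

Solve by backward induction. Given q_F, the follower Delta maximises π_D = (183 - q_F - q_D)q_D - 47q_D.
Follower FOC: 136 - q_F - 2q_D = 0, so q_D(q_F) = (136 - q_F)/2.
Flint substitutes q_D(q_F) into its own profit: π_F = q_F(183 - q_F - (136 - q_F)/2) - 44q_F = (115 - (1/2)q_F)q_F - 44q_F.
Maximising: ∂π_F/∂q_F = 71 - q_F = 0, giving q_F = 71.
Then q_D = (136 - 71)/2 = 65/2.

71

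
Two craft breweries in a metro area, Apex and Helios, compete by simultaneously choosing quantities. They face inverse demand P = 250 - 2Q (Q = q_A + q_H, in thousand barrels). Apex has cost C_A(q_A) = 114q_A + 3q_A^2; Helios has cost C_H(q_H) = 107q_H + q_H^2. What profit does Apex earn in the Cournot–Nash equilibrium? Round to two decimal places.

Apex's profit: π_A = (250 - 2Q)q_A - (114q_A + 3q_A²). Setting ∂π_A/∂q_A = 0: 136 - 10q_A - 2(q_H) = 0.
Helios's profit: π_H = (250 - 2Q)q_H - (107q_H + q_H²). Setting ∂π_H/∂q_H = 0: 143 - 6q_H - 2(q_A) = 0.
Rearranging gives the reaction functions q_A = (136 - 2q_H)/10 and q_H = (143 - 2q_A)/6.
Substituting one into the other gives q_A = 265/28 and q_H = 579/28.
Price P = 250 - 2·(211/7) = 1328/7.
Apex's profit: (1328/7)·(265/28) - 114·(265/28) - 3(265/28)² = 447.8635.

447.86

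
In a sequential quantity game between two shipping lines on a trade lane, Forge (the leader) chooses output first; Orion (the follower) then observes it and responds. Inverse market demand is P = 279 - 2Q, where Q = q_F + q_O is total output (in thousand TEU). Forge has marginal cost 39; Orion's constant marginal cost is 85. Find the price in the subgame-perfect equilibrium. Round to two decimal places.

Solve by backward induction. Given q_F, the follower Orion maximises π_O = (279 - 2q_F - 2q_O)q_O - 85q_O.
∂π_O/∂q_O = 194 - 2q_F - 4q_O = 0 gives the reaction function q_O = (194 - 2q_F)/4.
Forge substitutes q_O(q_F) into its own profit: π_F = q_F(279 - 2q_F - (194 - 2q_F)/2) - 39q_F = (182 - q_F)q_F - 39q_F.
Maximising: ∂π_F/∂q_F = 143 - 2q_F = 0, giving q_F = 143/2.
Then q_O = (194 - 2·(143/2))/4 = 51/4.
Total output Q = 337/4, so price P = 279 - 2·(337/4) = 221/2.

110.50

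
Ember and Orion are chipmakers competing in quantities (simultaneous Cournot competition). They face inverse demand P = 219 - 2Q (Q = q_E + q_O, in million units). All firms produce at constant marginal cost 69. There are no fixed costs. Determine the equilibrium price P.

A representative firm's profit is π_i = q_i(219 - 2Q) - 69q_i.
First-order condition (treating rivals' output as given): 150 - 4q_i - 2q_j = 0.
With identical firms every q_j equals q_i, so q_j = q_i and 150 = 6q_i, giving q_i = 25.
Total output Q = 50, so price P = 219 - 2·50 = 119.

119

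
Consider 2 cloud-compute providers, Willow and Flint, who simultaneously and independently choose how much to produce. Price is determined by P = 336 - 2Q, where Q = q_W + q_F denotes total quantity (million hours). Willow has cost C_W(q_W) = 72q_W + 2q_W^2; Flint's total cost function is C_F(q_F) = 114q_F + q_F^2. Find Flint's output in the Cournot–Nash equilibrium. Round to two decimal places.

28.36

Willow's profit: π_W = (336 - 2Q)q_W - (72q_W + 2q_W²). Setting ∂π_W/∂q_W = 0: 264 - 8q_W - 2(q_F) = 0.
Flint's first-order condition: 222 - 6q_F - 2(q_W) = 0.
Best responses: q_W = (264 - 2q_F)/8, q_F = (222 - 2q_W)/6.
Substituting one into the other gives q_W = 285/11 and q_F = 312/11.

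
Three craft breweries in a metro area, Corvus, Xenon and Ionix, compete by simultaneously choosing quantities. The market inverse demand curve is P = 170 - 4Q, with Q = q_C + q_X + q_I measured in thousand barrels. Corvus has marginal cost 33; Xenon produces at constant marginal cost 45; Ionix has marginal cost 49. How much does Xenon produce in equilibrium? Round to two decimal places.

Corvus's profit: π_C = (170 - 4Q)q_C - (33q_C). Setting ∂π_C/∂q_C = 0: 137 - 8q_C - 4(q_X + q_I) = 0.
Xenon's first-order condition: 125 - 8q_X - 4(q_C + q_I) = 0.
Ionix's profit: π_I = (170 - 4Q)q_I - (49q_I). Setting ∂π_I/∂q_I = 0: 121 - 8q_I - 4(q_C + q_X) = 0.
Summing all 3 equations gives 383 − 16Q = 0, hence Q = 383/16.
Back-substituting: q_C = (137 − 383/4)/4 = 165/16, q_X = (125 − 383/4)/4 = 117/16, q_I = (121 − 383/4)/4 = 101/16.

7.31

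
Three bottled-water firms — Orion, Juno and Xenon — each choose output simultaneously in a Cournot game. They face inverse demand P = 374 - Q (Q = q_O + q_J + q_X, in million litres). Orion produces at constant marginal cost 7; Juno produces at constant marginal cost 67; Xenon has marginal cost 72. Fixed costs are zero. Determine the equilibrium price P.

130

Orion's profit: π_O = (374 - Q)q_O - (7q_O). Setting ∂π_O/∂q_O = 0: 367 - 2q_O - (q_J + q_X) = 0.
Juno's first-order condition: 307 - 2q_J - (q_O + q_X) = 0.
Xenon's first-order condition: 302 - 2q_X - (q_O + q_J) = 0.
Adding the 3 conditions: 976 − 2Q − 2Q = 0, i.e. Q = 244.
Back-substituting: q_O = (367 − 244) = 123, q_J = (307 − 244) = 63, q_X = (302 − 244) = 58.
Total output Q = 244, so price P = 374 - 244 = 130.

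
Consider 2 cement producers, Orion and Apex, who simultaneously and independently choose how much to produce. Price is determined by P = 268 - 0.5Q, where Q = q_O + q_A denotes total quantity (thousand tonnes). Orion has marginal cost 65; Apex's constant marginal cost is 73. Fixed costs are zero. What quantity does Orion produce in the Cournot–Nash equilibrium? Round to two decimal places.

Orion's profit: π_O = (268 - 0.5Q)q_O - (65q_O). Setting ∂π_O/∂q_O = 0: 203 - q_O - (1/2)(q_A) = 0.
Apex's profit: π_A = (268 - 0.5Q)q_A - (73q_A). Setting ∂π_A/∂q_A = 0: 195 - q_A - (1/2)(q_O) = 0.
Best responses: q_O = (203 - (1/2)q_A), q_A = (195 - (1/2)q_O).
Solving the pair: q_O = 422/3, q_A = 374/3.

140.67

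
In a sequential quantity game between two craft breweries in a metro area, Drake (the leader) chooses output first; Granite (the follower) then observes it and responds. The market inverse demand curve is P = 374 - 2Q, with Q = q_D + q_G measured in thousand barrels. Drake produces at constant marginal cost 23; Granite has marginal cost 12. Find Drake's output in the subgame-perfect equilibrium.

85

The follower Granite best-responds to any q_D: π_G = (374 - 2Q)q_G - 12q_G.
∂π_G/∂q_G = 362 - 2q_D - 4q_G = 0 gives the reaction function q_G = (362 - 2q_D)/4.
Drake substitutes q_G(q_D) into its own profit: π_D = q_D(374 - 2q_D - (362 - 2q_D)/2) - 23q_D = (193 - q_D)q_D - 23q_D.
Leader FOC: 170 - 2q_D = 0, so q_D = 85.
Then q_G = (362 - 2·85)/4 = 48.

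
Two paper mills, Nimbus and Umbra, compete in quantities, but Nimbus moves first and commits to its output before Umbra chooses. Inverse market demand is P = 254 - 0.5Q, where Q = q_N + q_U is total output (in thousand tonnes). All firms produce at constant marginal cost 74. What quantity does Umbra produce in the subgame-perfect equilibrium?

The follower Umbra best-responds to any q_N: π_U = (254 - 0.5Q)q_U - 74q_U.
Setting the follower's marginal profit to zero, 180 - (1/2)q_N - q_U = 0, i.e. q_U = (180 - (1/2)q_N).
Nimbus substitutes q_U(q_N) into its own profit: π_N = q_N(254 - (1/2)q_N - (180 - (1/2)q_N)/2) - 74q_N = (164 - (1/4)q_N)q_N - 74q_N.
The leader's first-order condition 90 - (1/2)q_N = 0 yields q_N = 180.
Then q_U = (180 - (1/2)·180) = 90.

90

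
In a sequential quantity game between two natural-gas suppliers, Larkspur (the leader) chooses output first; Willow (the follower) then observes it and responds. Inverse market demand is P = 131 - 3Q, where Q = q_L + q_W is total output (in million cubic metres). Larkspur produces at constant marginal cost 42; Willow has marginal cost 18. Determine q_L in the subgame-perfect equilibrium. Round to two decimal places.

10.83

Solve by backward induction. Given q_L, the follower Willow maximises π_W = (131 - 3q_L - 3q_W)q_W - 18q_W.
Setting the follower's marginal profit to zero, 113 - 3q_L - 6q_W = 0, i.e. q_W = (113 - 3q_L)/6.
The leader anticipates this reaction. Substituting into P = 131 - 3Q gives P = 149/2 - (3/2)q_L, so π_L = (149/2 - (3/2)q_L)q_L - 42q_L.
Maximising: ∂π_L/∂q_L = 65/2 - 3q_L = 0, giving q_L = 65/6.
Then q_W = (113 - 3·(65/6))/6 = 161/12.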